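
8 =8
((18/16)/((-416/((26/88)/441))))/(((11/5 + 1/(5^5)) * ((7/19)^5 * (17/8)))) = -7737809375/135541948405248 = -0.00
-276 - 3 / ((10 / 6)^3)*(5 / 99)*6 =-75954 / 275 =-276.20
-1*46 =-46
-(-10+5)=5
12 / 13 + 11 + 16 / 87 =13693 / 1131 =12.11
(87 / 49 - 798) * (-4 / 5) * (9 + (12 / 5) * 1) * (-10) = -3558168 / 49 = -72615.67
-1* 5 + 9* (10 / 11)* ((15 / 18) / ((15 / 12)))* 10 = 545 / 11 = 49.55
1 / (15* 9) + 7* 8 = 7561 / 135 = 56.01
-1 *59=-59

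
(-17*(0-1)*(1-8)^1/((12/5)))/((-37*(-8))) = -595/3552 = -0.17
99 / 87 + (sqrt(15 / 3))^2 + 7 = 381 / 29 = 13.14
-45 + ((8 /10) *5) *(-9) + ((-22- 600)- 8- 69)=-780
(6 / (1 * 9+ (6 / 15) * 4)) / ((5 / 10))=60 / 53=1.13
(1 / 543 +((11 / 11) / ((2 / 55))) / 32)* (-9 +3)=-29929 / 5792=-5.17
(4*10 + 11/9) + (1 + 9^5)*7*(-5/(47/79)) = -1469441813/423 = -3473857.71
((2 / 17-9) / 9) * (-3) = 151 / 51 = 2.96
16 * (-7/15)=-112/15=-7.47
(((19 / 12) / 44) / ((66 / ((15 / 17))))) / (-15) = -19 / 592416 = -0.00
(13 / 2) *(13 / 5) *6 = 507 / 5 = 101.40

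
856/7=122.29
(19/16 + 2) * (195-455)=-3315/4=-828.75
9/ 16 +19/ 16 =7/ 4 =1.75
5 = 5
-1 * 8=-8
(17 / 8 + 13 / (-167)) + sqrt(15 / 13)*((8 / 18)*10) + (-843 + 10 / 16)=-561339 / 668 + 40*sqrt(195) / 117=-835.55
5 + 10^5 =100005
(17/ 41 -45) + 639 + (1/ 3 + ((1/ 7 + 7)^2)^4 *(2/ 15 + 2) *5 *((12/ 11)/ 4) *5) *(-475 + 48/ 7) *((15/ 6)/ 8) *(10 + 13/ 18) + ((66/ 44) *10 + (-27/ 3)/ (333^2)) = -3328069073355691813721841515/ 21526632299807712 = -154602402596.22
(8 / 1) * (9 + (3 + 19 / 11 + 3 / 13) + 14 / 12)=51908 / 429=121.00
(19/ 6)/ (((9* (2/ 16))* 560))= 19/ 3780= 0.01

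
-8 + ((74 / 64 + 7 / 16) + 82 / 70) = -5863 / 1120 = -5.23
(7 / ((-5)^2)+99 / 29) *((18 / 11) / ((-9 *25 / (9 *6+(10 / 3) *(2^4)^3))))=-7594808 / 20625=-368.23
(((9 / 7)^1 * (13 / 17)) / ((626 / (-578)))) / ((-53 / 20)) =39780 / 116123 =0.34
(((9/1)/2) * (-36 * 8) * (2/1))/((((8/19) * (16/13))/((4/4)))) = -20007/4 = -5001.75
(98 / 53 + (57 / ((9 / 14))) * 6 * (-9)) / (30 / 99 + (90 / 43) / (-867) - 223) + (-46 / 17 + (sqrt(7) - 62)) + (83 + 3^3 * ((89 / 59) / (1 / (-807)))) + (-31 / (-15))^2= -35855133639125077763 / 1092341853915075 + sqrt(7)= -32821.45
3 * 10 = 30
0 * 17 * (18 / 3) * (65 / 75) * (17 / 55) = 0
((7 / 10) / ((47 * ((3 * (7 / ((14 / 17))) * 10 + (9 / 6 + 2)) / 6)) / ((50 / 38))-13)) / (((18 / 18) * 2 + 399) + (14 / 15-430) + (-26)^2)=3150 / 4449173539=0.00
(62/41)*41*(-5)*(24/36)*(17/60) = -527/9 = -58.56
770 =770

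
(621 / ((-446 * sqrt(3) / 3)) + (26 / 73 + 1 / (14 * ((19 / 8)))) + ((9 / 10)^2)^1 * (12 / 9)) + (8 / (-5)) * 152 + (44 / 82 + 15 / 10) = -4770800739 / 19903450 - 621 * sqrt(3) / 446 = -242.11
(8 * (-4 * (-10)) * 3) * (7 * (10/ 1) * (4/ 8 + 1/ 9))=123200/ 3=41066.67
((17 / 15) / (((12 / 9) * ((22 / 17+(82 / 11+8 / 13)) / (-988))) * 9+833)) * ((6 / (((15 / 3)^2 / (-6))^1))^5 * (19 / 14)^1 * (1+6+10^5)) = -195468188173870689792 / 170936851708984375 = -1143.51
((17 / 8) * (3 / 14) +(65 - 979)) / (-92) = 102317 / 10304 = 9.93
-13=-13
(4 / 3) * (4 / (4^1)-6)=-20 / 3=-6.67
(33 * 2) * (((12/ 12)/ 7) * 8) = 528/ 7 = 75.43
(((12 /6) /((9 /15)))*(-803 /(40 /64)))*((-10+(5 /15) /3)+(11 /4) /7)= 7686316 /189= 40668.34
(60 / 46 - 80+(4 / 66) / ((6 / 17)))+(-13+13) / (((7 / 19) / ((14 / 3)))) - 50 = -292649 / 2277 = -128.52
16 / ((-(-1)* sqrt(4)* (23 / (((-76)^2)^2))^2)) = 8904278299639808 / 529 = 16832284120302.09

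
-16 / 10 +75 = 367 / 5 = 73.40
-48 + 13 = -35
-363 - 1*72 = -435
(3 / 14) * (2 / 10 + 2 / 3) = 13 / 70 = 0.19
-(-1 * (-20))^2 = -400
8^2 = 64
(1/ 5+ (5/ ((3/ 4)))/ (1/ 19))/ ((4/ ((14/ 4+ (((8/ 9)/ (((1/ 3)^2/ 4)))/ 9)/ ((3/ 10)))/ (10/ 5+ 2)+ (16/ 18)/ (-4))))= 1486243/ 12960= 114.68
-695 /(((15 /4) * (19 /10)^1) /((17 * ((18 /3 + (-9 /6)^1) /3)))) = -47260 /19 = -2487.37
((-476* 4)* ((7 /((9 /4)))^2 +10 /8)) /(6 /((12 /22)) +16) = -1685516 /2187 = -770.70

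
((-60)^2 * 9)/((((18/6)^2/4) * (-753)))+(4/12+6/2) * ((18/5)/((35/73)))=51876/8785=5.91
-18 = -18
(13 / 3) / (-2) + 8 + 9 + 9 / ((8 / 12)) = 85 / 3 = 28.33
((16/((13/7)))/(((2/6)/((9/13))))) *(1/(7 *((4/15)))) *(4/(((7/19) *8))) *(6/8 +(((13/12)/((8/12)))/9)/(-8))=9.46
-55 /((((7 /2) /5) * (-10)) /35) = 275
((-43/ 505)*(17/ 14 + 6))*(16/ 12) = -0.82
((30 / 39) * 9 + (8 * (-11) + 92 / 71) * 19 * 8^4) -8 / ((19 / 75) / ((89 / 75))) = -118334418134 / 17537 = -6747700.18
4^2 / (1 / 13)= 208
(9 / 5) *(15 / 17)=27 / 17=1.59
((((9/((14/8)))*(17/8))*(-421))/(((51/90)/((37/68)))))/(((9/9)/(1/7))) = -2102895/3332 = -631.12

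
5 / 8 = 0.62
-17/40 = -0.42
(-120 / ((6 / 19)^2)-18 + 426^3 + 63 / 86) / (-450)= -19945349293 / 116100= -171794.57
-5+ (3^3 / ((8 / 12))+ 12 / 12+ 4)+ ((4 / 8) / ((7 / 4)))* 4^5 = 4663 / 14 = 333.07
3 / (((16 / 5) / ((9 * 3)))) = 405 / 16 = 25.31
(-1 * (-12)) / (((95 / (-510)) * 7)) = -1224 / 133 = -9.20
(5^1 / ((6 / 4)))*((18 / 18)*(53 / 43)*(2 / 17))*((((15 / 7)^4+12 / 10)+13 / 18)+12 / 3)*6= 78.32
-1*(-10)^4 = -10000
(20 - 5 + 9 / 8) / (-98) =-129 / 784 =-0.16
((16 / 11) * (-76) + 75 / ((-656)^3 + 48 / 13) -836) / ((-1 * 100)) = 694746447619 / 73398107200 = 9.47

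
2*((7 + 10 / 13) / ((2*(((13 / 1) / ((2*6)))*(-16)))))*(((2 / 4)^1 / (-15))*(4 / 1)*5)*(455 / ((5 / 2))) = 707 / 13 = 54.38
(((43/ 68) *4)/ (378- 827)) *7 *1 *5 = -1505/ 7633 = -0.20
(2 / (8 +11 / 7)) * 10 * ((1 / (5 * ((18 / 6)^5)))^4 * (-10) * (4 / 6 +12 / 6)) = -448 / 17521091615025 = -0.00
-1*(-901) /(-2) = -901 /2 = -450.50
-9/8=-1.12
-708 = -708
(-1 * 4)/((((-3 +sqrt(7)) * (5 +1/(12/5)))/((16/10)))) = 192 * sqrt(7)/325 +576/325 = 3.34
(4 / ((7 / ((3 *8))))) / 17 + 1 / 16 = 1655 / 1904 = 0.87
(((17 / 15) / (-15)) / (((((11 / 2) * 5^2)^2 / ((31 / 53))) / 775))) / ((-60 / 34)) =555458 / 541096875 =0.00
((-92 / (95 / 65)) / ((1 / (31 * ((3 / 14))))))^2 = 3092916996 / 17689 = 174849.74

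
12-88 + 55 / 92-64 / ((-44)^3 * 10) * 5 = -9233101 / 122452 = -75.40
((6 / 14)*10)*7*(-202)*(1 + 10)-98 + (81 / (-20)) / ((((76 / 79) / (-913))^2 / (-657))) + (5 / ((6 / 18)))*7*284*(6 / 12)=276845029352033 / 115520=2396511680.68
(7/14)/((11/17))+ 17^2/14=1649/77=21.42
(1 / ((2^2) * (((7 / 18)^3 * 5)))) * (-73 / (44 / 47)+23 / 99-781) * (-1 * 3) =82635309 / 37730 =2190.18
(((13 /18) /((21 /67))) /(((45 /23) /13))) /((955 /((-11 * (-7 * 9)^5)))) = 1671400247517 /9550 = 175015732.72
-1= -1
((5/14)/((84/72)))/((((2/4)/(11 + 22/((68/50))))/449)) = 7470.76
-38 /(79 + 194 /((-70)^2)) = -93100 /193647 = -0.48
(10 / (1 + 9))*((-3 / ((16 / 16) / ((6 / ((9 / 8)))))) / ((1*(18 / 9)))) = -8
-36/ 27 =-4/ 3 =-1.33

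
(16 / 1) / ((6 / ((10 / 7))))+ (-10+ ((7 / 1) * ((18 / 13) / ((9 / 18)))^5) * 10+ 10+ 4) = 88946170772 / 7797153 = 11407.52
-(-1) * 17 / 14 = 17 / 14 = 1.21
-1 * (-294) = 294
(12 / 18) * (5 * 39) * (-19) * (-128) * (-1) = -316160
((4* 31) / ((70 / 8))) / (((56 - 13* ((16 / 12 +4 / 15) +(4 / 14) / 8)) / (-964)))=-1912576 / 4863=-393.29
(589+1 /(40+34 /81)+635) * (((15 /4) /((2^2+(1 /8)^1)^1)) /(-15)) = -1335819 /18007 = -74.18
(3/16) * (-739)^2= 102397.69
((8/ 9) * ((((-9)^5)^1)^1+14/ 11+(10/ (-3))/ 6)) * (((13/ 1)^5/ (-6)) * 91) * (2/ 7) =84448824589.66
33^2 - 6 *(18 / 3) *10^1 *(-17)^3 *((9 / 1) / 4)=3980619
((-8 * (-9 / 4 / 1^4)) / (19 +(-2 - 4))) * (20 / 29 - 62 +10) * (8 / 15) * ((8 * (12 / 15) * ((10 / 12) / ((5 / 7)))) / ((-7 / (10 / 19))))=761856 / 35815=21.27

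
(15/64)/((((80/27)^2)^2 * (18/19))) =3365793/1048576000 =0.00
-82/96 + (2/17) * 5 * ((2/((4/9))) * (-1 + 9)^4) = 8846663/816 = 10841.50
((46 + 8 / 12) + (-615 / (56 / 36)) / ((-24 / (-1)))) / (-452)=-0.07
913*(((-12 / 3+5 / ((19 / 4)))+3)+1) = 18260 / 19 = 961.05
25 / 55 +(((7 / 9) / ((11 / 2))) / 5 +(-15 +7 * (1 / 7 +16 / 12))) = -2071 / 495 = -4.18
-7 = -7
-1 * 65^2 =-4225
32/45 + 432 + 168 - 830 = -10318/45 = -229.29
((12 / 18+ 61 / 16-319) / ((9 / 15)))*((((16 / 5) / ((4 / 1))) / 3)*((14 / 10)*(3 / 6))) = -105679 / 1080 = -97.85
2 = 2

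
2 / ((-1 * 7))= -2 / 7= -0.29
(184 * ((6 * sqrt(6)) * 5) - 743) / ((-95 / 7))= 5201 / 95 - 7728 * sqrt(6) / 19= -941.55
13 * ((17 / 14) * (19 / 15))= 4199 / 210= 20.00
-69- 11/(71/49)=-5438/71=-76.59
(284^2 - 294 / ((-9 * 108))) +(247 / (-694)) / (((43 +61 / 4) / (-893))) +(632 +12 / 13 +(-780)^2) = 689694.68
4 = 4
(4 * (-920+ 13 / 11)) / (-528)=3369 / 484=6.96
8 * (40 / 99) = 3.23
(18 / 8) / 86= 9 / 344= 0.03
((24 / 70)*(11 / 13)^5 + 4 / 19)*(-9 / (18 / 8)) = -354802592 / 246909845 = -1.44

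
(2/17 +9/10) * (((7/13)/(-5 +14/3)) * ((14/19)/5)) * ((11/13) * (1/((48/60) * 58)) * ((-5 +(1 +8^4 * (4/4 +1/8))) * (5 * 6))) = -965945673/1583023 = -610.19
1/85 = 0.01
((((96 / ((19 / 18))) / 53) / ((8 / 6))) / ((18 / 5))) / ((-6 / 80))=-4800 / 1007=-4.77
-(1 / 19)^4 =-1 / 130321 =-0.00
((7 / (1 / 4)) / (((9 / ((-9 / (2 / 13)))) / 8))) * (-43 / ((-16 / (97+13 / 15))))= -5744284 / 15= -382952.27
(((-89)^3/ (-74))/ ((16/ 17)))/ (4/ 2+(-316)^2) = 7921/ 78144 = 0.10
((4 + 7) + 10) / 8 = 21 / 8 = 2.62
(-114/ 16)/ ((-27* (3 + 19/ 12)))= 19/ 330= 0.06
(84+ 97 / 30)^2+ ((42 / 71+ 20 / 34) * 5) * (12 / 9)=8274911623 / 1086300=7617.52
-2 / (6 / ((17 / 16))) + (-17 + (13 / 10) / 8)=-17.19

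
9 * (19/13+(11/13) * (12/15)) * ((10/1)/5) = 2502/65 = 38.49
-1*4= -4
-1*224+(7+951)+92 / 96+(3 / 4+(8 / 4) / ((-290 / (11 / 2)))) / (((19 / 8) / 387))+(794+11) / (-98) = 390069431 / 462840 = 842.77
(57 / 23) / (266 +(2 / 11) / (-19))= 11913 / 1278616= 0.01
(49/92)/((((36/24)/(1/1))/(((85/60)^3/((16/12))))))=240737/317952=0.76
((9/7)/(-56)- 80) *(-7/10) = 31369/560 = 56.02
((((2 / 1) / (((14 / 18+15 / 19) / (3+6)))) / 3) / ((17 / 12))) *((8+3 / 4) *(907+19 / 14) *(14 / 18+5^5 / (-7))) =-76317832665 / 7973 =-9572034.70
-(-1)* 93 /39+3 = 70 /13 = 5.38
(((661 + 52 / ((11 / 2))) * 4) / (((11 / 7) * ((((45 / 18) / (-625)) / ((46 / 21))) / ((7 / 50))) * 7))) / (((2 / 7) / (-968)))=189980000 / 3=63326666.67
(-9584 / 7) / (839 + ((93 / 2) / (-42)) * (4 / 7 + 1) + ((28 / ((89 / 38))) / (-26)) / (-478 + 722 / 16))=-1075203543232 / 657510847349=-1.64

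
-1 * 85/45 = -17/9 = -1.89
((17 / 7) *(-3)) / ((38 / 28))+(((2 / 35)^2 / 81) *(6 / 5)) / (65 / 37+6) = -4841182126 / 901789875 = -5.37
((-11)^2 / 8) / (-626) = -121 / 5008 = -0.02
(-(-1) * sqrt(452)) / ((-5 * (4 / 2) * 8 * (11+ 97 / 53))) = -53 * sqrt(113) / 27200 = -0.02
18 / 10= 9 / 5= 1.80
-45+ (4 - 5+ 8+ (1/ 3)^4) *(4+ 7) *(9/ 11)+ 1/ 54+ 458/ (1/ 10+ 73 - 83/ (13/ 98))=67113263/ 3879198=17.30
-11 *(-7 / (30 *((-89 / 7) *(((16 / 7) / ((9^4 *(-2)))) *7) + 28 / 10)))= 1178793 / 1293076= 0.91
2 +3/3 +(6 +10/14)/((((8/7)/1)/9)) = 55.88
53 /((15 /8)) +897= 13879 /15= 925.27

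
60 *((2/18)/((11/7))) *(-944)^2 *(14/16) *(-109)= -360572528.48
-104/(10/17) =-884/5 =-176.80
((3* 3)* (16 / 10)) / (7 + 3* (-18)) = -72 / 235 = -0.31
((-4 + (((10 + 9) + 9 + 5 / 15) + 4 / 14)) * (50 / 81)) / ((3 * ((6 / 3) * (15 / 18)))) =5170 / 1701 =3.04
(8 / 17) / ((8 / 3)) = 3 / 17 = 0.18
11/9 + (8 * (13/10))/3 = 4.69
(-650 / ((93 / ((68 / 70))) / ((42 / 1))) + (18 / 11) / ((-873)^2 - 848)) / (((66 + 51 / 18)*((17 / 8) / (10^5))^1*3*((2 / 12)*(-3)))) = 236886284422400000 / 1822629280241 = 129969.54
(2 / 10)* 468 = 93.60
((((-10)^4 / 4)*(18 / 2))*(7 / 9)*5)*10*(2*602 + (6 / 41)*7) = 43230250000 / 41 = 1054396341.46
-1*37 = -37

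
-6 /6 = -1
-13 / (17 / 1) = -13 / 17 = -0.76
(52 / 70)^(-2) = 1225 / 676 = 1.81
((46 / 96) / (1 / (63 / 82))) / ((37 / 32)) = 483 / 1517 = 0.32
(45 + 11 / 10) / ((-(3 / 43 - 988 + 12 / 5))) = 0.05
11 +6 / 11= 127 / 11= 11.55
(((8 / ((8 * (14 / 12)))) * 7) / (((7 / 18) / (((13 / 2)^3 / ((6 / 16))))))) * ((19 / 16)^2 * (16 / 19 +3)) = 27425151 / 448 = 61216.85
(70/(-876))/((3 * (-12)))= 35/15768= 0.00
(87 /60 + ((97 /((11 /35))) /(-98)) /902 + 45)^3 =4196246753640188569239 /41879530198583000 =100198.04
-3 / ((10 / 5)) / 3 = -1 / 2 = -0.50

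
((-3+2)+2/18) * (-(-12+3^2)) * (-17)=136/3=45.33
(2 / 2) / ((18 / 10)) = 5 / 9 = 0.56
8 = 8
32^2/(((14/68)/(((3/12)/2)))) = 4352/7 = 621.71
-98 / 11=-8.91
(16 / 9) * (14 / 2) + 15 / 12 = 493 / 36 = 13.69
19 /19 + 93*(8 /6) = 125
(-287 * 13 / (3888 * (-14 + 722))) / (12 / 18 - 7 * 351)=3731 / 6761558592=0.00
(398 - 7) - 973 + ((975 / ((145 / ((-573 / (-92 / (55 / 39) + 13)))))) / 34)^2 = -27411651528927 / 47483024836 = -577.29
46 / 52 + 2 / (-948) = 2719 / 3081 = 0.88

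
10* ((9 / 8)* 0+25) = 250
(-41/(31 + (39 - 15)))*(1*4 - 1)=-123/55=-2.24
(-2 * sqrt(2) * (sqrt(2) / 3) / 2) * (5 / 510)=-1 / 153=-0.01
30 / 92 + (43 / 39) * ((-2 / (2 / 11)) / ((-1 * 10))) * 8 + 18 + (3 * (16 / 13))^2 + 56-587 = -489.34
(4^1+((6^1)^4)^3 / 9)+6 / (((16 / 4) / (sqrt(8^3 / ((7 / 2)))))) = 48 * sqrt(7) / 7+241864708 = 241864726.14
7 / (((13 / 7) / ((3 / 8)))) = 147 / 104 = 1.41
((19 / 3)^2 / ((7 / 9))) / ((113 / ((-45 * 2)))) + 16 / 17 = -539674 / 13447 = -40.13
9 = 9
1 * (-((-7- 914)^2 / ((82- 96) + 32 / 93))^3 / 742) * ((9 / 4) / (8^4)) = 177424720.13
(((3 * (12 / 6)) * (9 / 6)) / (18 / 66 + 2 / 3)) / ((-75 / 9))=-891 / 775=-1.15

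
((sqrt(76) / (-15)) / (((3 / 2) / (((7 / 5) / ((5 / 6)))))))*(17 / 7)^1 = -136*sqrt(19) / 375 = -1.58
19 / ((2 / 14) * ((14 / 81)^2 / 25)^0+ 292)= 133 / 2045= 0.07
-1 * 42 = -42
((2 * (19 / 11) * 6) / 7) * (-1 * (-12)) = 2736 / 77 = 35.53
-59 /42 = -1.40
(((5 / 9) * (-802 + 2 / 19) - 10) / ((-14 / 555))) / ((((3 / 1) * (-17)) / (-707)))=727687325 / 2907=250322.44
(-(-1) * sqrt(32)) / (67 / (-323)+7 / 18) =23256 * sqrt(2) / 1055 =31.17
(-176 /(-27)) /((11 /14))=224 /27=8.30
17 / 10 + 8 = 9.70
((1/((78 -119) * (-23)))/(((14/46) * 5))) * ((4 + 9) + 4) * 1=17/1435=0.01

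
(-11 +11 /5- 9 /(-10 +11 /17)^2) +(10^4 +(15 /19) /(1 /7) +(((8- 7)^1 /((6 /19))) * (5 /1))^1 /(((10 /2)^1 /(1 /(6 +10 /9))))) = 341474275823 /34157440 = 9997.07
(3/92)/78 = 1/2392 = 0.00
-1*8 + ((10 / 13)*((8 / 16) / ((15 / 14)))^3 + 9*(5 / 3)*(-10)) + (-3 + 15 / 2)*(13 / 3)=-2429303 / 17550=-138.42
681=681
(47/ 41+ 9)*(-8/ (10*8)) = -208/ 205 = -1.01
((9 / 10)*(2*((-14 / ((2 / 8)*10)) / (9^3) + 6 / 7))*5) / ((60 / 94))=509339 / 42525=11.98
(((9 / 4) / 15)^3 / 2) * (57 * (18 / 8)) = 13851 / 64000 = 0.22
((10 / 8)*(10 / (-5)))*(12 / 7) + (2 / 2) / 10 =-293 / 70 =-4.19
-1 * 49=-49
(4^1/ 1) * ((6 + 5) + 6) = 68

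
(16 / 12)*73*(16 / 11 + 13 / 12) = 247.02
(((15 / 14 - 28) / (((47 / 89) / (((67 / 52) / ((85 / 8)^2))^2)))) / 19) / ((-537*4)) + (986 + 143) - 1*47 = 2464734252896869238 / 2277942932094375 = 1082.00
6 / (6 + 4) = 3 / 5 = 0.60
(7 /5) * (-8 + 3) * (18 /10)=-63 /5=-12.60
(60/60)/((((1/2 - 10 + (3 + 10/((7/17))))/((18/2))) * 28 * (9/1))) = 1/498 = 0.00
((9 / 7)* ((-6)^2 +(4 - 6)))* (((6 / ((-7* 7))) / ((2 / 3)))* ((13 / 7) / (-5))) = 35802 / 12005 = 2.98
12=12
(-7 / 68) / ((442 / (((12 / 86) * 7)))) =-147 / 646204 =-0.00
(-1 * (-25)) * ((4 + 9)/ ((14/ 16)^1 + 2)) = 2600/ 23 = 113.04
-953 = -953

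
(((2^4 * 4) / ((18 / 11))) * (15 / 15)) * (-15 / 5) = -117.33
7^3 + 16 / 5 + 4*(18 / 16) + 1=3517 / 10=351.70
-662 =-662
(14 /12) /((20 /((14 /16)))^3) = 2401 /24576000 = 0.00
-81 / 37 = -2.19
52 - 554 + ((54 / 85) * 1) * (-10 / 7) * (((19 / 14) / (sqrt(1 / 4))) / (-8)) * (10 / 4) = -1670099 / 3332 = -501.23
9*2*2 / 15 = 12 / 5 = 2.40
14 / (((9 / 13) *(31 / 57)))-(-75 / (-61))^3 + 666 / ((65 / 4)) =104703281707 / 1372100145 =76.31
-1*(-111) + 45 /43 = 4818 /43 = 112.05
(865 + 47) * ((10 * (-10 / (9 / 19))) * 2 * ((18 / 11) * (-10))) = 69312000 / 11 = 6301090.91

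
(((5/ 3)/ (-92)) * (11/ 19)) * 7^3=-18865/ 5244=-3.60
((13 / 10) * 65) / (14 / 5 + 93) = 845 / 958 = 0.88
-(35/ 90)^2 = -49/ 324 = -0.15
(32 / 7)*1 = 32 / 7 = 4.57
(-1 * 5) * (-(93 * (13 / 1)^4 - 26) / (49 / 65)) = 863247775 / 49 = 17617301.53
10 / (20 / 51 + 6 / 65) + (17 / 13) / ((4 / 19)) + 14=1705853 / 41756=40.85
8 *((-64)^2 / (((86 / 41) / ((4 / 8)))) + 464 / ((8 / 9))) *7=3608080 / 43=83908.84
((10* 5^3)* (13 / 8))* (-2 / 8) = -8125 / 16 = -507.81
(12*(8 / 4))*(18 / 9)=48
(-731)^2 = 534361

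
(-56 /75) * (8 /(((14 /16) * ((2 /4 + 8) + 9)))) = -1024 /2625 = -0.39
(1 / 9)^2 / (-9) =-1 / 729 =-0.00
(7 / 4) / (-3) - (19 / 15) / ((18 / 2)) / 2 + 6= 2887 / 540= 5.35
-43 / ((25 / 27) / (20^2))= -18576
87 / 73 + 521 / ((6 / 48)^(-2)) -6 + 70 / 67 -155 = -47148557 / 313024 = -150.62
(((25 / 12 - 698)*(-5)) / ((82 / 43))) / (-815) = -359093 / 160392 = -2.24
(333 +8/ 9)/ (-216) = -3005/ 1944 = -1.55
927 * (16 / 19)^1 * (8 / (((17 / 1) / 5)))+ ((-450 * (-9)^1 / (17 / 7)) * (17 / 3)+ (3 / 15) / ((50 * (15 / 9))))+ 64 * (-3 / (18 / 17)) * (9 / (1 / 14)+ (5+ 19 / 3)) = -49478333779 / 3633750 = -13616.33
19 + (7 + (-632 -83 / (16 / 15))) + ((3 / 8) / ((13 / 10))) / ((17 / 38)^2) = -41018697 / 60112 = -682.37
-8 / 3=-2.67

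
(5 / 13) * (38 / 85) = 38 / 221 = 0.17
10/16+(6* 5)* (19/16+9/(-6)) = -35/4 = -8.75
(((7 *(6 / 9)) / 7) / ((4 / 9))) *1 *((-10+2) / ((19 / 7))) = -84 / 19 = -4.42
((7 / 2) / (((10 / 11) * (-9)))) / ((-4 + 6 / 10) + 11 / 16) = 44 / 279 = 0.16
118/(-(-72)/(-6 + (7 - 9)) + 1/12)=-1416/107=-13.23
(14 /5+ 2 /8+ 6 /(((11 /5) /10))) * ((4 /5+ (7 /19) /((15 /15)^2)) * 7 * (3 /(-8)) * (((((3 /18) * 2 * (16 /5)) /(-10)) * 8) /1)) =79.36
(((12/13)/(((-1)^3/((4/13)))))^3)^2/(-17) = -12230590464/396067447082177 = -0.00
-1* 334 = -334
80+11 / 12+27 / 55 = 53729 / 660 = 81.41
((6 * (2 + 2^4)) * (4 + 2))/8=81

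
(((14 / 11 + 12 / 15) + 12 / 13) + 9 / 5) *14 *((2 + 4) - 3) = 144018 / 715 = 201.42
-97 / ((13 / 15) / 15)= -21825 / 13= -1678.85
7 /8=0.88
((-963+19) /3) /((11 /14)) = -400.48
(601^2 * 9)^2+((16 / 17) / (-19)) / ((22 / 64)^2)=413019731034564539 / 39083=10567759154480.58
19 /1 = 19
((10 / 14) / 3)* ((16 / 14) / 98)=20 / 7203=0.00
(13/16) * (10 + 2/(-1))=13/2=6.50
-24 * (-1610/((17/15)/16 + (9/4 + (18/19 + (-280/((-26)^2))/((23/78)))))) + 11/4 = 30108747881/1451884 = 20737.71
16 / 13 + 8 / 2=5.23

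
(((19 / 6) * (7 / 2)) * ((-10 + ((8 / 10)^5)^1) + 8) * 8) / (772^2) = -115843 / 465612500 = -0.00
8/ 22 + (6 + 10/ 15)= 7.03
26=26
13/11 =1.18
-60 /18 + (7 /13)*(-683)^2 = 251183.05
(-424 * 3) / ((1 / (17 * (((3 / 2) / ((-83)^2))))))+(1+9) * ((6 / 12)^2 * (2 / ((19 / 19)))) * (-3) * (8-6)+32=-18658 / 6889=-2.71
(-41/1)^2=1681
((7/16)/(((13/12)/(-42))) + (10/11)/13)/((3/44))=-9662/39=-247.74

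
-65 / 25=-13 / 5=-2.60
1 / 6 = 0.17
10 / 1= 10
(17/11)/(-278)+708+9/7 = 15182851/21406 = 709.28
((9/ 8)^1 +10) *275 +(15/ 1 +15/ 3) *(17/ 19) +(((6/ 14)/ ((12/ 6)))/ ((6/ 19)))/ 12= 19645651/ 6384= 3077.33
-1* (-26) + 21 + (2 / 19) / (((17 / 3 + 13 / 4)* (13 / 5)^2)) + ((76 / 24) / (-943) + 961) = 1959507202165 / 1943958666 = 1008.00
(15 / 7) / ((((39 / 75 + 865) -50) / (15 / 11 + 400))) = 551875 / 523292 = 1.05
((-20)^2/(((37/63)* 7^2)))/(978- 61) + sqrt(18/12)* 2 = 3600/237503 + sqrt(6) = 2.46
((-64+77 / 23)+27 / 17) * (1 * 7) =-413.45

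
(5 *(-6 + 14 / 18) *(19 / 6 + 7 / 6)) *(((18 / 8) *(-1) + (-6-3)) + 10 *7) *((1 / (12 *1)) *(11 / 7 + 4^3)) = -12204725 / 336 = -36323.59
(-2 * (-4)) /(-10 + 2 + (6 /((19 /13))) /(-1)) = -76 /115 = -0.66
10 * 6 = 60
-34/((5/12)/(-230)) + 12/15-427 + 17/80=1467361/80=18342.01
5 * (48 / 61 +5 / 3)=2245 / 183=12.27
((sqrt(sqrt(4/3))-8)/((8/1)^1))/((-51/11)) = -11*sqrt(2)*3^(3/4)/1224 + 11/51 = 0.19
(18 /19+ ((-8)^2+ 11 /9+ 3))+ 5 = 12683 /171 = 74.17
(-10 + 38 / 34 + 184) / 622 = 0.28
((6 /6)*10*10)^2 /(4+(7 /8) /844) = 13504000 /5403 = 2499.35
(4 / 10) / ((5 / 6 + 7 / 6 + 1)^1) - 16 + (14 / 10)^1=-14.47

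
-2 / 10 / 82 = -1 / 410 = -0.00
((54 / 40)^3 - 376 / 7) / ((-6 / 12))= 2870219 / 28000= 102.51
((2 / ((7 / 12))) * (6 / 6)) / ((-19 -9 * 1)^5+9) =-24 / 120472513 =-0.00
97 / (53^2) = 97 / 2809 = 0.03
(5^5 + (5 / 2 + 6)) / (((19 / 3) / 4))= 37602 / 19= 1979.05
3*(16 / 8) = 6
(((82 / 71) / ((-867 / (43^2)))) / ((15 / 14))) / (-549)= 2122652 / 506921895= 0.00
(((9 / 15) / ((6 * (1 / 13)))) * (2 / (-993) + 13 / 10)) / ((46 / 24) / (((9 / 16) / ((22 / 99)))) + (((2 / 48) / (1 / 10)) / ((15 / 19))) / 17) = 230725989 / 107781875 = 2.14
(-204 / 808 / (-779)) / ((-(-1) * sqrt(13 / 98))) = 357 * sqrt(26) / 2045654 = 0.00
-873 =-873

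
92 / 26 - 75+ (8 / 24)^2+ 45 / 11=-86563 / 1287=-67.26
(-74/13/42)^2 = 1369/74529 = 0.02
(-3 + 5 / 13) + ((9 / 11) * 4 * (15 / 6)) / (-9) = -504 / 143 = -3.52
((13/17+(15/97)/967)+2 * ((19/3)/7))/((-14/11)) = -2.02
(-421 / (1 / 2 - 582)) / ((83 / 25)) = 21050 / 96529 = 0.22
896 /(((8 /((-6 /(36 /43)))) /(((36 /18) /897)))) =-4816 /2691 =-1.79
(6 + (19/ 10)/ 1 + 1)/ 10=89/ 100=0.89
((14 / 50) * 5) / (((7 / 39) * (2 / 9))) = 351 / 10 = 35.10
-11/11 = -1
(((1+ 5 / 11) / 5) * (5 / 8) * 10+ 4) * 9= 576 / 11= 52.36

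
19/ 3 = 6.33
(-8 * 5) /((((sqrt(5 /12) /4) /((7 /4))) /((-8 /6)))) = 448 * sqrt(15) /3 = 578.37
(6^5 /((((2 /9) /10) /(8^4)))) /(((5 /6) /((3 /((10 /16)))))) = 41278242816 /5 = 8255648563.20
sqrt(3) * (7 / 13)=0.93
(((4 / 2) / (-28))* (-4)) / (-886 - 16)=-0.00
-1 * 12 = -12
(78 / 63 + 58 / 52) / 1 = 1285 / 546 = 2.35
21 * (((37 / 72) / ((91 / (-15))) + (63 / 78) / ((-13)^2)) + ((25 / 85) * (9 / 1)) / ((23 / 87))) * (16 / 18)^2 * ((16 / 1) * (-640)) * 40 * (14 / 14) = -4697213989683200 / 69581187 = -67506953.99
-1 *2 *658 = -1316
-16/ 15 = -1.07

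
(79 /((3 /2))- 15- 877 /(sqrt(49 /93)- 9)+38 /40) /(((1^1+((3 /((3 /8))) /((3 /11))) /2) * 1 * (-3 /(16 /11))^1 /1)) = -61383368 /14509605- 24556 * sqrt(93) /967307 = -4.48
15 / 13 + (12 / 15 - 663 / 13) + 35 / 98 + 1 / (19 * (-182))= -420919 / 8645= -48.69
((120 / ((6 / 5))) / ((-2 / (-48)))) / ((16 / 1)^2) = 75 / 8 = 9.38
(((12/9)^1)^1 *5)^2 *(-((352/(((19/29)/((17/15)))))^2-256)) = -481503195136/29241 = -16466714.38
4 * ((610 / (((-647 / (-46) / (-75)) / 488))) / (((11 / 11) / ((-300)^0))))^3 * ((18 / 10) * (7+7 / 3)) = -72790638567447086899200000000 / 270840023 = -268758796285610590496.81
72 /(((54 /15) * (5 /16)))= 64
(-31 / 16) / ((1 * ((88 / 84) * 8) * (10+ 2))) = -217 / 11264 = -0.02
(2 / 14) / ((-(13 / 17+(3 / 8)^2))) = -1088 / 6895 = -0.16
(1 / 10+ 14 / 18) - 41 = -3611 / 90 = -40.12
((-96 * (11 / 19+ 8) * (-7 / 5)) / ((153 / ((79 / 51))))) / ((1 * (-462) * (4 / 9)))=-51508 / 906015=-0.06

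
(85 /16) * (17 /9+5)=2635 /72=36.60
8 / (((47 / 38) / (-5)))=-1520 / 47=-32.34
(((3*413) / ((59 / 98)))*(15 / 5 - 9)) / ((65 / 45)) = -111132 / 13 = -8548.62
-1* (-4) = 4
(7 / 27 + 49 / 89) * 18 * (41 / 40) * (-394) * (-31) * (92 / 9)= 1865471.72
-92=-92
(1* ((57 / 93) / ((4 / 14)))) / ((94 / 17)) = 2261 / 5828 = 0.39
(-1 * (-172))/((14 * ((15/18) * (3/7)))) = 172/5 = 34.40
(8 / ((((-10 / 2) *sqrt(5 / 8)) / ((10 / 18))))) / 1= -16 *sqrt(10) / 45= -1.12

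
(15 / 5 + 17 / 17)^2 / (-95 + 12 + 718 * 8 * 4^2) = 16 / 91821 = 0.00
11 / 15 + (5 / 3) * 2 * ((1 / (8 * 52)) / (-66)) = 0.73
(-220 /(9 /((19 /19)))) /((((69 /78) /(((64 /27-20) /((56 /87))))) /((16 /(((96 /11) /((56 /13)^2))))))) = 1870718080 /72657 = 25747.25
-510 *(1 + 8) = -4590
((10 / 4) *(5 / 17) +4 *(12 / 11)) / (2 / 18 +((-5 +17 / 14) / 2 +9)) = 240282 / 340153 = 0.71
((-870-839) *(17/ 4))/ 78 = -29053/ 312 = -93.12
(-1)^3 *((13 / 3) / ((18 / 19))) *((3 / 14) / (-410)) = 247 / 103320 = 0.00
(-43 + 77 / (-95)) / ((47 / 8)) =-33296 / 4465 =-7.46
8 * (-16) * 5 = -640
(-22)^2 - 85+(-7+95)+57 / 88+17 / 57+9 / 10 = 12260257 / 25080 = 488.85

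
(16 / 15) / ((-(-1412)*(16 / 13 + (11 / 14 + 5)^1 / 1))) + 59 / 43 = 398972489 / 290753745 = 1.37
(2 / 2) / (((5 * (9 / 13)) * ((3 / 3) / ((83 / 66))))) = 1079 / 2970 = 0.36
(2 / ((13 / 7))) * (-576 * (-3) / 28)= 864 / 13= 66.46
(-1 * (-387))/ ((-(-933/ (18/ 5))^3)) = 83592/ 3760028875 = 0.00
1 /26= 0.04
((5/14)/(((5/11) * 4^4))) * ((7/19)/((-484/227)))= -227/428032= -0.00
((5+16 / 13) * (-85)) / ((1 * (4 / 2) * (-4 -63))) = 6885 / 1742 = 3.95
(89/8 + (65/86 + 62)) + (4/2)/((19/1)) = 483573/6536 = 73.99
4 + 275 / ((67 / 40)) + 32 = 13412 / 67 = 200.18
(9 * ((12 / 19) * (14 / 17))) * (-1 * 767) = -1159704 / 323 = -3590.41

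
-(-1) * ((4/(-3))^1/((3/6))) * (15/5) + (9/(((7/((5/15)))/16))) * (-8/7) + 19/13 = -9157/637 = -14.38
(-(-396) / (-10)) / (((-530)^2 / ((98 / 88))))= -441 / 2809000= -0.00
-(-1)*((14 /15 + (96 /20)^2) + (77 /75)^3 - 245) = -92789092 /421875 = -219.94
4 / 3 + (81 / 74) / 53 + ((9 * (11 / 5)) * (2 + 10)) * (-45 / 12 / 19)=-10180817 / 223554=-45.54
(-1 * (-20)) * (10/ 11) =200/ 11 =18.18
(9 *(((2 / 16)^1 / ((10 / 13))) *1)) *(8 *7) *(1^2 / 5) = 819 / 50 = 16.38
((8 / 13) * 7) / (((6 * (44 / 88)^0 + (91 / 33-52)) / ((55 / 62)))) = -50820 / 575081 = -0.09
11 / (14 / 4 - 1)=4.40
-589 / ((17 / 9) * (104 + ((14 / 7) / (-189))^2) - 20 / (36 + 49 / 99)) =-36007732467 / 11975880512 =-3.01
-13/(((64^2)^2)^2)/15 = -13/4222124650659840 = -0.00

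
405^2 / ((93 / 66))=3608550 / 31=116404.84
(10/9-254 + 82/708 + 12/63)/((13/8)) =-155.44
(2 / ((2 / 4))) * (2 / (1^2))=8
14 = 14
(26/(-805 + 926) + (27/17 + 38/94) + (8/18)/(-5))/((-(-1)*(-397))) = -9216554/1727170335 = -0.01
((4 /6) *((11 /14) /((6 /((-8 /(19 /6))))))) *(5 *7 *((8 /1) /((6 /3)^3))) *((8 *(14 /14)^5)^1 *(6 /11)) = -640 /19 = -33.68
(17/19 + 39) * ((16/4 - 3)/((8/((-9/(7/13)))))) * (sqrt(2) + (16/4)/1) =-44343/133 - 44343 * sqrt(2)/532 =-451.28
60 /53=1.13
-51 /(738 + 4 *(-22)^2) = -51 /2674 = -0.02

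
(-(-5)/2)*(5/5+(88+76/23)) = 10615/46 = 230.76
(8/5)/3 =8/15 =0.53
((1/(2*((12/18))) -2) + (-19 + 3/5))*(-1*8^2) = 6288/5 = 1257.60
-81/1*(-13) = 1053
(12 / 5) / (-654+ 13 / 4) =-48 / 13015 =-0.00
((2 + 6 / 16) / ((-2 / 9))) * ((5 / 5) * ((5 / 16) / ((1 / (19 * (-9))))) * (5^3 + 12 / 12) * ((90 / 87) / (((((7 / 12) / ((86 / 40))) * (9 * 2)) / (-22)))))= -622394685 / 1856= -335341.96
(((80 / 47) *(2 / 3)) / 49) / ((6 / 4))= 0.02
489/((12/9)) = 366.75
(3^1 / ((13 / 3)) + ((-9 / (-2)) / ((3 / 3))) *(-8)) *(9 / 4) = -4131 / 52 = -79.44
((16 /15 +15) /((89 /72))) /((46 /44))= 127248 /10235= 12.43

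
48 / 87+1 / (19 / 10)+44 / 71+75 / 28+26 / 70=3714741 / 782420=4.75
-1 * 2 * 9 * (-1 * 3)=54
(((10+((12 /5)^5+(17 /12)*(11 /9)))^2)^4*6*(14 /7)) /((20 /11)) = 32026244230713283.67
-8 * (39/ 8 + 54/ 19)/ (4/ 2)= -1173/ 38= -30.87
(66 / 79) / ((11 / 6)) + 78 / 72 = 1459 / 948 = 1.54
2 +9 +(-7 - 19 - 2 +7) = -10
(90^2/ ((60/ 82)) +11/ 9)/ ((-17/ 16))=-1594256/ 153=-10419.97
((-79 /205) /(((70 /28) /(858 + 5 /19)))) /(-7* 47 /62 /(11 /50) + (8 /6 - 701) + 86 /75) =439294273 /2399517866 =0.18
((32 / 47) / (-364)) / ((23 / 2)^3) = -64 / 52038259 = -0.00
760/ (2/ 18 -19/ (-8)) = 54720/ 179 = 305.70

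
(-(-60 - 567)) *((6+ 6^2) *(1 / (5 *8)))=13167 / 20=658.35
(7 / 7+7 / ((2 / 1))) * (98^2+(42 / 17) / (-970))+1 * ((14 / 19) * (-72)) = 13524006069 / 313310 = 43164.94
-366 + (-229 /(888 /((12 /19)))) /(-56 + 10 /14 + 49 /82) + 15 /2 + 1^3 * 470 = 4921267125 /44135746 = 111.50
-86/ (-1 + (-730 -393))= 43/ 562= 0.08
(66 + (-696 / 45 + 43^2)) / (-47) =-28493 / 705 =-40.42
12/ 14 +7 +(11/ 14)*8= 99/ 7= 14.14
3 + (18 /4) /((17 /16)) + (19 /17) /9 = 1126 /153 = 7.36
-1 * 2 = -2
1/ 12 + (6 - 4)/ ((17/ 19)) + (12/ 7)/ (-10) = 15331/ 7140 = 2.15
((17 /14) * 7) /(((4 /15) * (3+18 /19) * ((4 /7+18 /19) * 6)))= 42959 /48480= 0.89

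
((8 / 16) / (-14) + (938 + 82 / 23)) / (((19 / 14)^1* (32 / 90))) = 27285525 / 13984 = 1951.20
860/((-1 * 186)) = -430/93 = -4.62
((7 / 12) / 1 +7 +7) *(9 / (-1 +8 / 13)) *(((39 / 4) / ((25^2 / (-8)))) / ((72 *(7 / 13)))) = 2197 / 2000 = 1.10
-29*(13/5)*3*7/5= -7917/25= -316.68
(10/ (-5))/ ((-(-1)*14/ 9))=-9/ 7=-1.29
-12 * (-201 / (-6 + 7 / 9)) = -21708 / 47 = -461.87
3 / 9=1 / 3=0.33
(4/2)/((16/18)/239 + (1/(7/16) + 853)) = 30114/12878093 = 0.00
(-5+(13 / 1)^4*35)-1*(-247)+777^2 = 1603606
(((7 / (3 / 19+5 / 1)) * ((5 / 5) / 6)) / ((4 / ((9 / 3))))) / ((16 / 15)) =285 / 1792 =0.16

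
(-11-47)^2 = 3364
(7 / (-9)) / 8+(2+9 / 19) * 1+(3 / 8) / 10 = 33023 / 13680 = 2.41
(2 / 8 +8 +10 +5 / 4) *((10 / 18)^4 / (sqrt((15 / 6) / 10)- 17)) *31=-251875 / 72171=-3.49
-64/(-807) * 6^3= 17.13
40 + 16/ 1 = 56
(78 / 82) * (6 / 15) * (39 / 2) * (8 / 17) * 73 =888264 / 3485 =254.88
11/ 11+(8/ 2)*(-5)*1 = -19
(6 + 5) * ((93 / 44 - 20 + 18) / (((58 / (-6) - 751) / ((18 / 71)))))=-135 / 324044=-0.00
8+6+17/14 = 213/14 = 15.21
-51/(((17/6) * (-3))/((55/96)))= 3.44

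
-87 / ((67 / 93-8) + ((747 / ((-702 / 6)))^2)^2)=-231087051 / 4394288056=-0.05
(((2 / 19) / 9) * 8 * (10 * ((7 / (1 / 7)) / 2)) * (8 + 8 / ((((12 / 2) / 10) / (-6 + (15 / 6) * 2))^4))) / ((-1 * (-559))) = 22140160 / 7742709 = 2.86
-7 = -7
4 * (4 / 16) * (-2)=-2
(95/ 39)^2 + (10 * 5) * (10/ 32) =262325/ 12168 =21.56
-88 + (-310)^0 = -87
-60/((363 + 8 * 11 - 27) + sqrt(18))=-12720/89879 + 90 * sqrt(2)/89879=-0.14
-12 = -12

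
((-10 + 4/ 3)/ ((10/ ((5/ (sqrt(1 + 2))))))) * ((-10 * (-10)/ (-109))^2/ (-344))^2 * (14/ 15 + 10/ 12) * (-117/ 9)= 1399531250 * sqrt(3)/ 7047038871603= 0.00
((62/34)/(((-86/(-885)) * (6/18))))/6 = 27435/2924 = 9.38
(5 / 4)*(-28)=-35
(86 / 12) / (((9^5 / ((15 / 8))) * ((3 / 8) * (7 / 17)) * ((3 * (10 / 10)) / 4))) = 7310 / 3720087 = 0.00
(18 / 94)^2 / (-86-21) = -81 / 236363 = -0.00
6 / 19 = 0.32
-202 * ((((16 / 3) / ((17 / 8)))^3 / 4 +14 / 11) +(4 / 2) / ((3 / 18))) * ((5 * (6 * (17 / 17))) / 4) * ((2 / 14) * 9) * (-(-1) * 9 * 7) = -114235002630 / 54043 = -2113779.82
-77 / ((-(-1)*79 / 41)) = -3157 / 79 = -39.96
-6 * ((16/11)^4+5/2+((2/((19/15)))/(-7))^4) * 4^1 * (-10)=7673056680446040/4581179456161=1674.91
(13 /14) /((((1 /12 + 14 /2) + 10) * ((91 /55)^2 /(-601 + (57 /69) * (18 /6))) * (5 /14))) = -19988232 /600691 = -33.28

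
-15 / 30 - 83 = -167 / 2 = -83.50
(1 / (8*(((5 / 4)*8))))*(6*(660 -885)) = -135 / 8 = -16.88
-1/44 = -0.02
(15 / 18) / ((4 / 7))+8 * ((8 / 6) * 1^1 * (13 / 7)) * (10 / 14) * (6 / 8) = 14195 / 1176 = 12.07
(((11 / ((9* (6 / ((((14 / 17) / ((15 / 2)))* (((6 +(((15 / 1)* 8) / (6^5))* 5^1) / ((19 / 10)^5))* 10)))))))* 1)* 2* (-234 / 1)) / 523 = -788387600000 / 16048932236361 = -0.05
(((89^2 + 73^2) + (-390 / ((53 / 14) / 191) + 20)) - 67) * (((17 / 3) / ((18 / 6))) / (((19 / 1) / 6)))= -3888478 / 1007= -3861.45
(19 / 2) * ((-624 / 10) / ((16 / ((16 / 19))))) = -156 / 5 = -31.20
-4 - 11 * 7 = -81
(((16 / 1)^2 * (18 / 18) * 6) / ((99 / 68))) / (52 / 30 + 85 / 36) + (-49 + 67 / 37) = 63136698 / 299959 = 210.48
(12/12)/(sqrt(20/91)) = sqrt(455)/10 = 2.13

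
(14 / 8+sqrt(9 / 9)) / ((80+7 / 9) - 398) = -99 / 11420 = -0.01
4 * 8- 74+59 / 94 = -3889 / 94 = -41.37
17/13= 1.31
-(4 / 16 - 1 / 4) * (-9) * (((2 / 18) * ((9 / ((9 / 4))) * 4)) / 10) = 0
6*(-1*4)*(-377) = 9048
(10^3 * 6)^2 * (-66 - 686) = -27072000000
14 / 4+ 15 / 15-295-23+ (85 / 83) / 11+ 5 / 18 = -2572982 / 8217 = -313.13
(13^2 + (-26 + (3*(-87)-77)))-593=-788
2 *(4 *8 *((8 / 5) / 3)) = 512 / 15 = 34.13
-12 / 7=-1.71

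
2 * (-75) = -150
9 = 9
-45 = -45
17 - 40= -23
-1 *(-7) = 7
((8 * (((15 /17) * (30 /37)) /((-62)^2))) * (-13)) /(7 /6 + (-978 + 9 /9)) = 0.00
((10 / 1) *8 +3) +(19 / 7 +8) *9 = 1256 / 7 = 179.43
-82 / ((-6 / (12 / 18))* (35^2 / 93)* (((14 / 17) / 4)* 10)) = 43214 / 128625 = 0.34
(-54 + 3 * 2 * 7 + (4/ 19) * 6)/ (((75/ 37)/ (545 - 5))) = -271728/ 95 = -2860.29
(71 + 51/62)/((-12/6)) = -4453/124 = -35.91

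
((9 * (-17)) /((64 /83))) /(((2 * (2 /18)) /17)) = -1942947 /128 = -15179.27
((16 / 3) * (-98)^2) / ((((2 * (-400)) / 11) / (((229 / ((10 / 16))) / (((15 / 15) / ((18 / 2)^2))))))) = -2612787408 / 125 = -20902299.26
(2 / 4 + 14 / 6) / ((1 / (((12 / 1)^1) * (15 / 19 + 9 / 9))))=1156 / 19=60.84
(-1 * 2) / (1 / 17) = -34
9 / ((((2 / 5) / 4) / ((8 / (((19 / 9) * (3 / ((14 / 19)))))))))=30240 / 361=83.77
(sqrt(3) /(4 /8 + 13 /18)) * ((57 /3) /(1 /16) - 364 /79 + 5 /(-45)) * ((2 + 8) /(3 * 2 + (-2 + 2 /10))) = 10639450 * sqrt(3) /18249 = 1009.81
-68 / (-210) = 34 / 105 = 0.32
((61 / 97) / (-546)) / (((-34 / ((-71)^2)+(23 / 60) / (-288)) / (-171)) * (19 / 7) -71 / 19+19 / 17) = 2574447572160 / 5854167971647151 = 0.00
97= 97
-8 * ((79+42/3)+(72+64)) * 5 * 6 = -54960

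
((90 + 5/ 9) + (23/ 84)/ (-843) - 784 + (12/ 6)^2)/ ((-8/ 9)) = 48820963/ 62944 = 775.63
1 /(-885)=-1 /885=-0.00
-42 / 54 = -7 / 9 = -0.78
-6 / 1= -6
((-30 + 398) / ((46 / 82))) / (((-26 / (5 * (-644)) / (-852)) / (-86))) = 5952842732.31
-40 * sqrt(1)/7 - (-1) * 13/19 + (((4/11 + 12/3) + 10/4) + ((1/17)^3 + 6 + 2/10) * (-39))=-17248683887/71877190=-239.97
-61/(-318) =0.19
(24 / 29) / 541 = 24 / 15689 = 0.00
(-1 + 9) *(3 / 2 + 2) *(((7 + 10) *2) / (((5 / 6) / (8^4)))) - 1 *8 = 23396312 / 5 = 4679262.40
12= 12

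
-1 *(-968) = 968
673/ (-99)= -6.80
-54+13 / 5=-257 / 5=-51.40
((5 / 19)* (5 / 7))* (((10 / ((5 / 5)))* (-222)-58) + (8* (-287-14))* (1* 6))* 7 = -22007.89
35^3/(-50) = -1715/2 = -857.50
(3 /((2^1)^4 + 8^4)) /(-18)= -1 /24672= -0.00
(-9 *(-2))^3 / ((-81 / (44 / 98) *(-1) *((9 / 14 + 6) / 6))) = 6336 / 217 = 29.20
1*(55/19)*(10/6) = 275/57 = 4.82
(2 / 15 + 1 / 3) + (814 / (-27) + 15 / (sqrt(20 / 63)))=-4007 / 135 + 9 * sqrt(35) / 2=-3.06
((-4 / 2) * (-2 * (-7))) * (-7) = 196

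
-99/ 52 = -1.90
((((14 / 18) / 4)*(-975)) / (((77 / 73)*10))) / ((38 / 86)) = -204035 / 5016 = -40.68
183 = 183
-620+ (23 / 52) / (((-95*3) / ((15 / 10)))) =-6125623 / 9880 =-620.00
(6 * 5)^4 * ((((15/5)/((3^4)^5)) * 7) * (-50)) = -3500000/14348907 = -0.24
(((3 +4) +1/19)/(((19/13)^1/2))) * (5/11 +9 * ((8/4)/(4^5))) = 2315989/508288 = 4.56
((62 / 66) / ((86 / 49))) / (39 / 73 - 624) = -110887 / 129165894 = -0.00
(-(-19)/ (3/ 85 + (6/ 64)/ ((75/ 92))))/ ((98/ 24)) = 775200/ 25039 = 30.96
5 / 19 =0.26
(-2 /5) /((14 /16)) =-16 /35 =-0.46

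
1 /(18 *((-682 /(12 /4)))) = -1 /4092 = -0.00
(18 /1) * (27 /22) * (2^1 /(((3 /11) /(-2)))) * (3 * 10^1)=-9720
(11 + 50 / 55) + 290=301.91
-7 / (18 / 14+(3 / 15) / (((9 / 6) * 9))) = -5.38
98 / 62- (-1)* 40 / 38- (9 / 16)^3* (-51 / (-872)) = 5517826881 / 2103738368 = 2.62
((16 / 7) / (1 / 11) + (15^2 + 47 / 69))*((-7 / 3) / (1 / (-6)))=242296 / 69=3511.54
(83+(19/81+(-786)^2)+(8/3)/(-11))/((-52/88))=-1101060364/1053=-1045641.37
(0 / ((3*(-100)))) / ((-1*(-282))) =0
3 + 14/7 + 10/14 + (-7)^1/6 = 191/42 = 4.55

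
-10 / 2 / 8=-5 / 8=-0.62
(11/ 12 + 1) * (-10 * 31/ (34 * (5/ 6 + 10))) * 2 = -713/ 221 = -3.23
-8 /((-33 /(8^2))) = 512 /33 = 15.52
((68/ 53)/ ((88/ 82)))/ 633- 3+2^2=369736/ 369039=1.00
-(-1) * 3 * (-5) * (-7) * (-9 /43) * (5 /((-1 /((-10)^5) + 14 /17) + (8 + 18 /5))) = -8032500000 /908160731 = -8.84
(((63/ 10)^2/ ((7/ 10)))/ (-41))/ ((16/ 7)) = -3969/ 6560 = -0.61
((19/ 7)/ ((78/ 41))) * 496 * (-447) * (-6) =172713648/ 91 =1897952.18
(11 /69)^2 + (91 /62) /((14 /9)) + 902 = 533080369 /590364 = 902.97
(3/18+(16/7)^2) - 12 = -1943/294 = -6.61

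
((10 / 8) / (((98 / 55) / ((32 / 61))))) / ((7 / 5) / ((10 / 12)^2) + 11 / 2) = 275000 / 5616331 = 0.05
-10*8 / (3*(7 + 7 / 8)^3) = -40960 / 750141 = -0.05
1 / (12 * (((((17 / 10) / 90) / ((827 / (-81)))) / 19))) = -392825 / 459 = -855.83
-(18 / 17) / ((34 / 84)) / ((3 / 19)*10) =-1.66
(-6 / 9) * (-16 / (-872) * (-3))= 4 / 109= 0.04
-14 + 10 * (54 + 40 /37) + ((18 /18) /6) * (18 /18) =119209 /222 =536.98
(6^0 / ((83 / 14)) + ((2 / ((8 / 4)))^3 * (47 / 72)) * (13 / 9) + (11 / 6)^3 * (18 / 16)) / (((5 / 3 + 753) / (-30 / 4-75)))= -0.88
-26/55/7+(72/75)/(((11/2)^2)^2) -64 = -164149542/2562175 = -64.07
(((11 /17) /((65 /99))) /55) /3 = 33 /5525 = 0.01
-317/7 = -45.29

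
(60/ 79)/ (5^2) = 12/ 395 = 0.03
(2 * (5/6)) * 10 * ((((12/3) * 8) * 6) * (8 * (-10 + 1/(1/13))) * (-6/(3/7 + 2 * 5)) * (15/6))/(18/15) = -6720000/73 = -92054.79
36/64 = 9/16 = 0.56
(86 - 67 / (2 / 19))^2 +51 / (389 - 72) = 384267921 / 1268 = 303050.41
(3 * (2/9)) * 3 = 2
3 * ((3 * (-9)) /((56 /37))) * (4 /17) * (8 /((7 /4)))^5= -50281316352 /2000033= -25140.24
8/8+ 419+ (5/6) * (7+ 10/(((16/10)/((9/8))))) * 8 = 12325/24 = 513.54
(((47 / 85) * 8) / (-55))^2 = 141376 / 21855625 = 0.01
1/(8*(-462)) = -1/3696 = -0.00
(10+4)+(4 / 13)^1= 186 / 13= 14.31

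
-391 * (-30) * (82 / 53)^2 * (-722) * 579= -32971710515760 / 2809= -11737881992.08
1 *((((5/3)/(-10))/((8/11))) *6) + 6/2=13/8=1.62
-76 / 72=-19 / 18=-1.06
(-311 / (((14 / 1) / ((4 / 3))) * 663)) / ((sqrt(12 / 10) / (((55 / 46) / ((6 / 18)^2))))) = -17105 * sqrt(30) / 213486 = -0.44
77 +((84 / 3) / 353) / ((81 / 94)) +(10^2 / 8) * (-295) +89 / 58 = -2992467052 / 829197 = -3608.87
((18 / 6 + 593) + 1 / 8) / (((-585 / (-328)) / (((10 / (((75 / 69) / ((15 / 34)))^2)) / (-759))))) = -4497167 / 6199050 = -0.73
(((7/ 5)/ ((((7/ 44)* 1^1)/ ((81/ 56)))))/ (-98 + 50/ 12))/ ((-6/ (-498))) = -11.26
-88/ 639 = -0.14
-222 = -222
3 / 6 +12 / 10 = 17 / 10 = 1.70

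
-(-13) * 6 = 78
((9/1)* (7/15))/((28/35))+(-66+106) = 181/4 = 45.25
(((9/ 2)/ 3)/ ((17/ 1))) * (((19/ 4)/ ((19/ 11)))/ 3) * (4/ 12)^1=11/ 408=0.03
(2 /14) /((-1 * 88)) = -1 /616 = -0.00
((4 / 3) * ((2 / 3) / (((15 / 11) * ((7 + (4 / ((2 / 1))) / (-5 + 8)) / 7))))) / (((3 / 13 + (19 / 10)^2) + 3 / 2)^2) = 208208000 / 9978486543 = 0.02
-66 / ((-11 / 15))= 90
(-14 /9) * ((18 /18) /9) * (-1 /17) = 14 /1377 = 0.01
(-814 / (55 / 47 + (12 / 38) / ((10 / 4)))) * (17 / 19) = -3251930 / 5789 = -561.74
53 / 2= 26.50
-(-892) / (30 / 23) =10258 / 15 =683.87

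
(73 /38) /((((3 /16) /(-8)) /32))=-149504 /57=-2622.88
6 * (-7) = -42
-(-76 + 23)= 53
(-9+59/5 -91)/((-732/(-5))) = -0.60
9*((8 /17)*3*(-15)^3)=-729000 /17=-42882.35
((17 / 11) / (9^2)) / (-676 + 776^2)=17 / 535936500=0.00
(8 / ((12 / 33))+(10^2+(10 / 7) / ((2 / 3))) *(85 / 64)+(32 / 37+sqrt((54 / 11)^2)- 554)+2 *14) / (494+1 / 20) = -330545595 / 450415504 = -0.73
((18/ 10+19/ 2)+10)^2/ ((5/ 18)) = 408321/ 250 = 1633.28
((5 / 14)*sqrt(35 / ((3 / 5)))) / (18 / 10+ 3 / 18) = 125*sqrt(21) / 413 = 1.39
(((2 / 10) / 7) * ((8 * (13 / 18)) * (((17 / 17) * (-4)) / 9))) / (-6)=104 / 8505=0.01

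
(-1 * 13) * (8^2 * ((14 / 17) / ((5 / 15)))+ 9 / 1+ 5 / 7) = -259636 / 119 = -2181.82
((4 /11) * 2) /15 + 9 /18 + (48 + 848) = 295861 /330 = 896.55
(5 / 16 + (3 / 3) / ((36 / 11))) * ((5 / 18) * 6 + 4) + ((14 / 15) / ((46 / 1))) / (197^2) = 6752572963 / 1928031120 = 3.50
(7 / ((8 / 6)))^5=4084101 / 1024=3988.38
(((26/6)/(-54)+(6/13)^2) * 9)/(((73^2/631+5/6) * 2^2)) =2293685/71241612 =0.03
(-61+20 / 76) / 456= -577 / 4332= -0.13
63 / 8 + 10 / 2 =12.88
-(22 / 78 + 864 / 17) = -33883 / 663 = -51.11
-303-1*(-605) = 302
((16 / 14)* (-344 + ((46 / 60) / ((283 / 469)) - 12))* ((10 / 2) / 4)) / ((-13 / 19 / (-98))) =-801099698 / 11037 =-72583.10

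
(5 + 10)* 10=150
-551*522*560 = -161068320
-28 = -28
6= 6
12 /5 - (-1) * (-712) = -709.60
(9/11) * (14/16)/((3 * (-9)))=-0.03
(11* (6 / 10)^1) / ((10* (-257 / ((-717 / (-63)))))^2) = 628331 / 4854601500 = 0.00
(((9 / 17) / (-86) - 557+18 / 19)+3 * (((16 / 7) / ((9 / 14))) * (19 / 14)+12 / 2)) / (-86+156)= -61085125 / 8166732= -7.48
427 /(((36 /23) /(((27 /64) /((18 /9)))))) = 29463 /512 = 57.54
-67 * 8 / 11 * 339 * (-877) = 159354408 / 11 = 14486764.36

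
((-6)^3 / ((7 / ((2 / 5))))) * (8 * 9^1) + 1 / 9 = -279901 / 315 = -888.57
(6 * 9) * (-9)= -486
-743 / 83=-8.95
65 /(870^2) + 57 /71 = 8629583 /10747980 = 0.80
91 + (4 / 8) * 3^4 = 263 / 2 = 131.50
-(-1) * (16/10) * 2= 16/5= 3.20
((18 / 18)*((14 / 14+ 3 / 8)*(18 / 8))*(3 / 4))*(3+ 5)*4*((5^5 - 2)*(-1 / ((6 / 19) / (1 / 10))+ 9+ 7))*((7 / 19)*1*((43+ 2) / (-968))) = -1666267281 / 26752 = -62285.71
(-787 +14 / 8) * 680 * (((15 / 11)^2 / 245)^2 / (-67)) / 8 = 540644625 / 9421014988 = 0.06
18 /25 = 0.72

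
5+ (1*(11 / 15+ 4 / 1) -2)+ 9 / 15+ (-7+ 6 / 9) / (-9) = 244 / 27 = 9.04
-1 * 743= -743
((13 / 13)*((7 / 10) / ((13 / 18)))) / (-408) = -21 / 8840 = -0.00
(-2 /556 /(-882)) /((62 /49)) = 1 /310248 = 0.00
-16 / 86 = -8 / 43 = -0.19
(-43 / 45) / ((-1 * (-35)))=-43 / 1575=-0.03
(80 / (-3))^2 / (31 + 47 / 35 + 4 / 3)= 14000 / 663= 21.12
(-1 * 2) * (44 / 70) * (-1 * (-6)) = -264 / 35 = -7.54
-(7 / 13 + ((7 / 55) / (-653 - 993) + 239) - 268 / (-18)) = -2694896221 / 10592010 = -254.43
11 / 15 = 0.73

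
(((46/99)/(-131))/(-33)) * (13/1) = 598/427977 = 0.00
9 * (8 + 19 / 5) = 531 / 5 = 106.20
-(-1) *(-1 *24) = -24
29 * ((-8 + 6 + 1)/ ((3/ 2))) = -58/ 3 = -19.33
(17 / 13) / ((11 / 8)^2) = 1088 / 1573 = 0.69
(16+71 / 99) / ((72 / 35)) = 57925 / 7128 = 8.13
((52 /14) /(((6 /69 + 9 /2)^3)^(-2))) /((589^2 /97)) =111278129876911621 /11503913937100256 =9.67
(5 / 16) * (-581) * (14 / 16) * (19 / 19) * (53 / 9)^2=-57121015 / 10368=-5509.36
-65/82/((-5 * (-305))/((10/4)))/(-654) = 13/6542616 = 0.00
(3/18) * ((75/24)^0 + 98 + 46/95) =9451/570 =16.58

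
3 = 3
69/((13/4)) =276/13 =21.23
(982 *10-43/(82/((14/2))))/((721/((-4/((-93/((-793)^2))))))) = 337456723474/916391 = 368245.35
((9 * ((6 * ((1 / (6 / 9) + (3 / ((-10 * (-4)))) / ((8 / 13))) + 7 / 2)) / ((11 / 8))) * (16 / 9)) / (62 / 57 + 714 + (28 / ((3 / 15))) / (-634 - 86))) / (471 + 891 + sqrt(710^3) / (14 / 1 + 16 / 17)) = 13433159456208 / 4964360966649905 - 93735610344 * sqrt(710) / 992872193329981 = 0.00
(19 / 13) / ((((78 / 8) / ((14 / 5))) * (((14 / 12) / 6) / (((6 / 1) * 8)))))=87552 / 845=103.61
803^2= 644809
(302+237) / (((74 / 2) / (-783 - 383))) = -628474 / 37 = -16985.78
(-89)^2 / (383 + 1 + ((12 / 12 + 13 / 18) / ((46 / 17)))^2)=5430510864 / 263541985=20.61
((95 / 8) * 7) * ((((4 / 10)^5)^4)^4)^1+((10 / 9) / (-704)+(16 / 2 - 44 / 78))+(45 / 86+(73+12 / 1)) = 92.96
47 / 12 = 3.92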